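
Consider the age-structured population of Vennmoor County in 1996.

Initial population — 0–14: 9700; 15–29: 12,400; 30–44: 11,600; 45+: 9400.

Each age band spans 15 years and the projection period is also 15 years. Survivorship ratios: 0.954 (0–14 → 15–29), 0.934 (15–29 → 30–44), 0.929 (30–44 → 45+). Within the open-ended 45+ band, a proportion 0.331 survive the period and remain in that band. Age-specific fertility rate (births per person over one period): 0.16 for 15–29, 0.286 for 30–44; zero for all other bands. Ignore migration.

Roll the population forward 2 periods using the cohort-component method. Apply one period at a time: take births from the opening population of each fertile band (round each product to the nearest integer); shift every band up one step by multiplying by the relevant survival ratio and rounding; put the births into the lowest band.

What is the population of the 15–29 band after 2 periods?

5058

Period 1:
Births: 12400 * 0.16 = 1984, 11600 * 0.286 = 3318 → total 5302
15–29: 9700 * 0.954 = 9254
30–44: 12400 * 0.934 = 11582
45+: 11600 * 0.929 + 9400 * 0.331 = 10776 + 3111 = 13887
→ [5302, 9254, 11582, 13887]
Period 2:
Births: 9254 * 0.16 = 1481, 11582 * 0.286 = 3312 → total 4793
15–29: 5302 * 0.954 = 5058
30–44: 9254 * 0.934 = 8643
45+: 11582 * 0.929 + 13887 * 0.331 = 10760 + 4597 = 15357
→ [4793, 5058, 8643, 15357]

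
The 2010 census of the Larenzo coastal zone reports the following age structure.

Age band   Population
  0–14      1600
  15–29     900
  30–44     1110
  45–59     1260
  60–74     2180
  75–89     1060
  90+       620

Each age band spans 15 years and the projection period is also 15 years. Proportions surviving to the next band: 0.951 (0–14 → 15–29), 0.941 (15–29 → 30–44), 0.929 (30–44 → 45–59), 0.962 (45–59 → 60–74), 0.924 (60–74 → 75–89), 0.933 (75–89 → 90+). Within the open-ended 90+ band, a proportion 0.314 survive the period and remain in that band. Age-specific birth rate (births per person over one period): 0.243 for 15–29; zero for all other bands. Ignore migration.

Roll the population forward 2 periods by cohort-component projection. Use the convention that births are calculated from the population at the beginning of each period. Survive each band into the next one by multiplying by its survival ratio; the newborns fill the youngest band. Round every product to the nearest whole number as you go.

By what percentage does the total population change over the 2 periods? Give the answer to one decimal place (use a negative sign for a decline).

Let group 1 be 0–14 through group 7 = 90+.
[period 1]
Births: 900 * 0.243 = 219
Group 2: 1600 * 0.951 = 1522
Group 3: 900 * 0.941 = 847
Group 4: 1110 * 0.929 = 1031
Group 5: 1260 * 0.962 = 1212
Group 6: 2180 * 0.924 = 2014
Group 7: 1060 * 0.933 + 620 * 0.314 = 989 + 195 = 1184
End of period: [219, 1522, 847, 1031, 1212, 2014, 1184]
[period 2]
Births: 1522 * 0.243 = 370
Group 2: 219 * 0.951 = 208
Group 3: 1522 * 0.941 = 1432
Group 4: 847 * 0.929 = 787
Group 5: 1031 * 0.962 = 992
Group 6: 1212 * 0.924 = 1120
Group 7: 2014 * 0.933 + 1184 * 0.314 = 1879 + 372 = 2251
End of period: [370, 208, 1432, 787, 992, 1120, 2251]
Total: 8730 → 7160; change = -1570; percentage change = -18.0%

-18.0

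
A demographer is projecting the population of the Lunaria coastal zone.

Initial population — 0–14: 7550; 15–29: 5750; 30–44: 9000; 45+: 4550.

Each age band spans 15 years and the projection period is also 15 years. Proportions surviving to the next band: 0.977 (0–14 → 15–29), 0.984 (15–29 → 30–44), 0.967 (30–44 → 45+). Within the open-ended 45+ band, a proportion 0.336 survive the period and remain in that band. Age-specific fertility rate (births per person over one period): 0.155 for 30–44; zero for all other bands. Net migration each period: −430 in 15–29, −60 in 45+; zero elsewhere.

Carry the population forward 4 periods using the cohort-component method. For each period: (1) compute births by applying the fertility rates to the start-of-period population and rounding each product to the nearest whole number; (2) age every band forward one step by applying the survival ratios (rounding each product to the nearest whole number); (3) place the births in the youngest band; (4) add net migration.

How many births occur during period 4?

After projecting period 1:
Births: 9000 * 0.155 = 1395
15–29: 7550 * 0.977 = 7376
30–44: 5750 * 0.984 = 5658
45+: 9000 * 0.967 + 4550 * 0.336 = 8703 + 1529 = 10232
Net migration: 15–29 − 430 → 6946; 45+ − 60 → 10172
Population now: 0–14=1395, 15–29=6946, 30–44=5658, 45+=10172
After projecting period 2:
Births: 5658 * 0.155 = 877
15–29: 1395 * 0.977 = 1363
30–44: 6946 * 0.984 = 6835
45+: 5658 * 0.967 + 10172 * 0.336 = 5471 + 3418 = 8889
Net migration: 15–29 − 430 → 933; 45+ − 60 → 8829
Population now: 0–14=877, 15–29=933, 30–44=6835, 45+=8829
After projecting period 3:
Births: 6835 * 0.155 = 1059
15–29: 877 * 0.977 = 857
30–44: 933 * 0.984 = 918
45+: 6835 * 0.967 + 8829 * 0.336 = 6609 + 2967 = 9576
Net migration: 15–29 − 430 → 427; 45+ − 60 → 9516
Population now: 0–14=1059, 15–29=427, 30–44=918, 45+=9516
After projecting period 4:
Births: 918 * 0.155 = 142
15–29: 1059 * 0.977 = 1035
30–44: 427 * 0.984 = 420
45+: 918 * 0.967 + 9516 * 0.336 = 888 + 3197 = 4085
Net migration: 15–29 − 430 → 605; 45+ − 60 → 4025
Population now: 0–14=142, 15–29=605, 30–44=420, 45+=4025

142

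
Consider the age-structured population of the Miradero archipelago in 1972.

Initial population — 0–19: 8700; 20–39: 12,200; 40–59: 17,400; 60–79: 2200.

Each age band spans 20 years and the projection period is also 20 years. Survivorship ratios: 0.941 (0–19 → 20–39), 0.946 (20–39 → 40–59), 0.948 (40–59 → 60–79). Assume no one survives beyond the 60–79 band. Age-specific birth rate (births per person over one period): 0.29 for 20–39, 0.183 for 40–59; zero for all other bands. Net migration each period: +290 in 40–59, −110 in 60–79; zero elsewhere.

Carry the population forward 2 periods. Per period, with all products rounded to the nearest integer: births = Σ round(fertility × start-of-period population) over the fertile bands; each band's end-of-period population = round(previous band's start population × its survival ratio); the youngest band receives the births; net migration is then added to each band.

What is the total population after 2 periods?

30005

Period 1.
Births: 12200 * 0.29 = 3538  |  17400 * 0.183 = 3184 ⇒ total 6722
20–39: 8700 * 0.941 = 8187
40–59: 12200 * 0.946 = 11541
60–79: 17400 * 0.948 = 16495
Net migration: 40–59 + 290 → 11831; 60–79 − 110 → 16385
End of period: [6722, 8187, 11831, 16385]
Period 2.
Births: 8187 * 0.29 = 2374  |  11831 * 0.183 = 2165 ⇒ total 4539
20–39: 6722 * 0.941 = 6325
40–59: 8187 * 0.946 = 7745
60–79: 11831 * 0.948 = 11216
Net migration: 40–59 + 290 → 8035; 60–79 − 110 → 11106
End of period: [4539, 6325, 8035, 11106]
Total after period 2: 4539 + 6325 + 8035 + 11106 = 30005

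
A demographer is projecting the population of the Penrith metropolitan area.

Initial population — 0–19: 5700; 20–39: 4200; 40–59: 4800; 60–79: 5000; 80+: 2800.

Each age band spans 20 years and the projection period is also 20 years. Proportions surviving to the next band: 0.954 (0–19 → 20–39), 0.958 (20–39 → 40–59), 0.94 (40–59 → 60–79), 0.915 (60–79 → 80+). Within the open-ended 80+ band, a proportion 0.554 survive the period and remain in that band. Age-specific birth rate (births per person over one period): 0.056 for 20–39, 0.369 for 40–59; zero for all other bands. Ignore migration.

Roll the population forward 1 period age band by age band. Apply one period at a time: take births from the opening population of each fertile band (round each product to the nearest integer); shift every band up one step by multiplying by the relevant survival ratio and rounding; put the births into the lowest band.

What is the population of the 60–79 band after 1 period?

Let band 1 be 0–19 through band 5 = 80+.
Period 1.
Births: 4200 × 0.056 = 235, 4800 × 0.369 = 1771 ⇒ total 2006
Band 2: 5700 × 0.954 = 5438
Band 3: 4200 × 0.958 = 4024
Band 4: 4800 × 0.94 = 4512
Band 5: 5000 × 0.915 + 2800 × 0.554 = 4575 + 1551 = 6126
→ [2006, 5438, 4024, 4512, 6126]

4512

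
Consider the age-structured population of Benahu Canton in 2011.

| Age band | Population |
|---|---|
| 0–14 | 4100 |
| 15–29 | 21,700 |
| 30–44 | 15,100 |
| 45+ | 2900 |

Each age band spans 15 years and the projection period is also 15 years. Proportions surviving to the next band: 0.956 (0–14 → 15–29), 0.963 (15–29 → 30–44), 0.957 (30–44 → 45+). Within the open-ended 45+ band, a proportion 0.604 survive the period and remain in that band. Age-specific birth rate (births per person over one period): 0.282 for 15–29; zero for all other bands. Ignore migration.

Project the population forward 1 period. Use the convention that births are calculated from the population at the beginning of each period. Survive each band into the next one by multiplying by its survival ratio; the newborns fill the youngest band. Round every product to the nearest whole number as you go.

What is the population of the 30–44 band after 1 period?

20897

(Groups numbered youngest = 1 to oldest = 4.)
After projecting period 1:
Births: 21700 × 0.282 = 6119
Group 2: 4100 × 0.956 = 3920
Group 3: 21700 × 0.963 = 20897
Group 4: 15100 × 0.957 + 2900 × 0.604 = 14451 + 1752 = 16203
End of period: [6119, 3920, 20897, 16203]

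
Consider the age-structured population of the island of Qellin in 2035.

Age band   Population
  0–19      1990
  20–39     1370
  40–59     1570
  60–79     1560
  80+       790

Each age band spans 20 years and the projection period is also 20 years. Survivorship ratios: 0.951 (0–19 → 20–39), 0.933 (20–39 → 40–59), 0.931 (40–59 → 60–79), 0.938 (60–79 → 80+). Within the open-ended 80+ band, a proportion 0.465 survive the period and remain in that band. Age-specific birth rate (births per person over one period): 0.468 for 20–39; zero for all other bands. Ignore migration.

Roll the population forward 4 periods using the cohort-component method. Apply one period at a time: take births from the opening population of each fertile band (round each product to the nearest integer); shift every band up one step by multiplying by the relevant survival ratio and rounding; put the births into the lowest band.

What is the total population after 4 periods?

Numbering the groups 1..5 from youngest to oldest:
Period 1.
Births: 1370 × 0.468 = 641
Group 2: 1990 × 0.951 = 1892
Group 3: 1370 × 0.933 = 1278
Group 4: 1570 × 0.931 = 1462
Group 5: 1560 × 0.938 + 790 × 0.465 = 1463 + 367 = 1830
Giving 641 / 1892 / 1278 / 1462 / 1830.
Period 2.
Births: 1892 × 0.468 = 885
Group 2: 641 × 0.951 = 610
Group 3: 1892 × 0.933 = 1765
Group 4: 1278 × 0.931 = 1190
Group 5: 1462 × 0.938 + 1830 × 0.465 = 1371 + 851 = 2222
Giving 885 / 610 / 1765 / 1190 / 2222.
Period 3.
Births: 610 × 0.468 = 285
Group 2: 885 × 0.951 = 842
Group 3: 610 × 0.933 = 569
Group 4: 1765 × 0.931 = 1643
Group 5: 1190 × 0.938 + 2222 × 0.465 = 1116 + 1033 = 2149
Giving 285 / 842 / 569 / 1643 / 2149.
Period 4.
Births: 842 × 0.468 = 394
Group 2: 285 × 0.951 = 271
Group 3: 842 × 0.933 = 786
Group 4: 569 × 0.931 = 530
Group 5: 1643 × 0.938 + 2149 × 0.465 = 1541 + 999 = 2540
Giving 394 / 271 / 786 / 530 / 2540.
Total after period 4: 394 + 271 + 786 + 530 + 2540 = 4521

4521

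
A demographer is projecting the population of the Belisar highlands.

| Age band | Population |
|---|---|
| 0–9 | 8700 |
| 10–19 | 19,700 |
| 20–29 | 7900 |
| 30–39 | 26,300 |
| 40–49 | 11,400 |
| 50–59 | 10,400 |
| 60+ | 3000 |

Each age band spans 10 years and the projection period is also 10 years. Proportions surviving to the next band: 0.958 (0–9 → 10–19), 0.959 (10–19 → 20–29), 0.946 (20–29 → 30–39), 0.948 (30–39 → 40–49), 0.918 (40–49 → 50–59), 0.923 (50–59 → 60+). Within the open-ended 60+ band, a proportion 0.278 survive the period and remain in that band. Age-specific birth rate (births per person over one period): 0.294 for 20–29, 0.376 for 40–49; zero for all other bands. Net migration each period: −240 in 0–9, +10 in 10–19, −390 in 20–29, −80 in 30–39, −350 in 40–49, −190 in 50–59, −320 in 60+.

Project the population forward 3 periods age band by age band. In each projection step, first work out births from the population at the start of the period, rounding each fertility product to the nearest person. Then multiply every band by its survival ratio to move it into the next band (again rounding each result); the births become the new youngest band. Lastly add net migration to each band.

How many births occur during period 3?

Call the bands 1 to 7, youngest first.
Period 1.
Births: 7900 × 0.294 = 2323, 11400 × 0.376 = 4286 → total 6609
Band 2: 8700 × 0.958 = 8335
Band 3: 19700 × 0.959 = 18892
Band 4: 7900 × 0.946 = 7473
Band 5: 26300 × 0.948 = 24932
Band 6: 11400 × 0.918 = 10465
Band 7: 10400 × 0.923 + 3000 × 0.278 = 9599 + 834 = 10433
Net migration: Band 1 − 240 → 6369; Band 2 + 10 → 8345; Band 3 − 390 → 18502; Band 4 − 80 → 7393; Band 5 − 350 → 24582; Band 6 − 190 → 10275; Band 7 − 320 → 10113
Giving 6369 / 8345 / 18502 / 7393 / 24582 / 10275 / 10113.
Period 2.
Births: 18502 × 0.294 = 5440, 24582 × 0.376 = 9243 → total 14683
Band 2: 6369 × 0.958 = 6102
Band 3: 8345 × 0.959 = 8003
Band 4: 18502 × 0.946 = 17503
Band 5: 7393 × 0.948 = 7009
Band 6: 24582 × 0.918 = 22566
Band 7: 10275 × 0.923 + 10113 × 0.278 = 9484 + 2811 = 12295
Net migration: Band 1 − 240 → 14443; Band 2 + 10 → 6112; Band 3 − 390 → 7613; Band 4 − 80 → 17423; Band 5 − 350 → 6659; Band 6 − 190 → 22376; Band 7 − 320 → 11975
Giving 14443 / 6112 / 7613 / 17423 / 6659 / 22376 / 11975.
Period 3.
Births: 7613 × 0.294 = 2238, 6659 × 0.376 = 2504 → total 4742
Band 2: 14443 × 0.958 = 13836
Band 3: 6112 × 0.959 = 5861
Band 4: 7613 × 0.946 = 7202
Band 5: 17423 × 0.948 = 16517
Band 6: 6659 × 0.918 = 6113
Band 7: 22376 × 0.923 + 11975 × 0.278 = 20653 + 3329 = 23982
Net migration: Band 1 − 240 → 4502; Band 2 + 10 → 13846; Band 3 − 390 → 5471; Band 4 − 80 → 7122; Band 5 − 350 → 16167; Band 6 − 190 → 5923; Band 7 − 320 → 23662
Giving 4502 / 13846 / 5471 / 7122 / 16167 / 5923 / 23662.

4742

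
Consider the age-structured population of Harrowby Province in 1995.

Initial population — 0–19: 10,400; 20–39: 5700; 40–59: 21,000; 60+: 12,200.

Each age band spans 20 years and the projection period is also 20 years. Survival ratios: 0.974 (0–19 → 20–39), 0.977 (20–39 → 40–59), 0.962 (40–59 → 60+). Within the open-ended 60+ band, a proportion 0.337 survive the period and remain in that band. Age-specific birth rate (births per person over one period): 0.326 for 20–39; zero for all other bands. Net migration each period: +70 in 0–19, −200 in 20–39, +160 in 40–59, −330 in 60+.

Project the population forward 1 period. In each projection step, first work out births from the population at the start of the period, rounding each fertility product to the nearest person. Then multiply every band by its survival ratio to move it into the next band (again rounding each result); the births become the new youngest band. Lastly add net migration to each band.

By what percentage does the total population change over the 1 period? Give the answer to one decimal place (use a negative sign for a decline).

-15.7

Call the groups 1 to 4, youngest first.
Period 1:
Births: 5700 × 0.326 = 1858
Group 2: 10400 × 0.974 = 10130
Group 3: 5700 × 0.977 = 5569
Group 4: 21000 × 0.962 + 12200 × 0.337 = 20202 + 4111 = 24313
Net migration: Group 1 + 70 → 1928; Group 2 − 200 → 9930; Group 3 + 160 → 5729; Group 4 − 330 → 23983
Giving 1928 / 9930 / 5729 / 23983.
Total: 49300 → 41570; change = -7730; percentage change = -15.7%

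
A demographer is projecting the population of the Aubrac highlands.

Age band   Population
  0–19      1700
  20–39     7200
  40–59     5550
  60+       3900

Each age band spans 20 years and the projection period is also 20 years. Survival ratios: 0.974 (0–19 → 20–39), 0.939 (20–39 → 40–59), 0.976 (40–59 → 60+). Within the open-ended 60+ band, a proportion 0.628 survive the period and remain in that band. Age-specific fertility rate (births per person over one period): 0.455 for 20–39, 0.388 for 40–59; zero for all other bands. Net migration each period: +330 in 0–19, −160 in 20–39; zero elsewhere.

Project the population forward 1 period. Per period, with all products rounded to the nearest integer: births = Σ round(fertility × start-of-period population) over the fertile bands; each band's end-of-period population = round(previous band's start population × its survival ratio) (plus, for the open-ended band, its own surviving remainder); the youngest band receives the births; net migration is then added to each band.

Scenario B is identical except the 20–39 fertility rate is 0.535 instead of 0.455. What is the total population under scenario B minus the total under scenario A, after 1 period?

576

Let group 1 be 0–19 through group 4 = 60+.
After projecting period 1:
Births: 7200 × 0.455 = 3276, 5550 × 0.388 = 2153 ⇒ total 5429
Group 2: 1700 × 0.974 = 1656
Group 3: 7200 × 0.939 = 6761
Group 4: 5550 × 0.976 + 3900 × 0.628 = 5417 + 2449 = 7866
Net migration: Group 1 + 330 → 5759; Group 2 − 160 → 1496
End of period: [5759, 1496, 6761, 7866]
Scenario A total after 1 period: 21882
Scenario B projection —
After projecting period 1:
Births: 7200 × 0.535 = 3852, 5550 × 0.388 = 2153 ⇒ total 6005
Group 2: 1700 × 0.974 = 1656
Group 3: 7200 × 0.939 = 6761
Group 4: 5550 × 0.976 + 3900 × 0.628 = 5417 + 2449 = 7866
Net migration: Group 1 + 330 → 6335; Group 2 − 160 → 1496
End of period: [6335, 1496, 6761, 7866]
Scenario B total after 1 period: 22458
Difference B − A = 22458 − 21882 = 576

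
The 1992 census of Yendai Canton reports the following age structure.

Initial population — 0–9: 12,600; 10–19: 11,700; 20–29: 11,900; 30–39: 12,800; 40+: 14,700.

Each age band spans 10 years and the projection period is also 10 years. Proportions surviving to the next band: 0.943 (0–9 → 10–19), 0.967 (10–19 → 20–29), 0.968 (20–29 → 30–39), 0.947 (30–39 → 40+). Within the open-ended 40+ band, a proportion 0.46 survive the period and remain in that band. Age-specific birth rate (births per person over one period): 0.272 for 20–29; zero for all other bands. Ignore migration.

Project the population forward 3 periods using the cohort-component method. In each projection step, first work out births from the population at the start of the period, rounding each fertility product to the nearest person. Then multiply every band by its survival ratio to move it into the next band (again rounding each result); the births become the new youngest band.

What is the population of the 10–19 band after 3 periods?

Call the groups 1 to 5, youngest first.
Period 1:
Births: 11900 × 0.272 = 3237
Group 2: 12600 × 0.943 = 11882
Group 3: 11700 × 0.967 = 11314
Group 4: 11900 × 0.968 = 11519
Group 5: 12800 × 0.947 + 14700 × 0.46 = 12122 + 6762 = 18884
→ [3237, 11882, 11314, 11519, 18884]
Period 2:
Births: 11314 × 0.272 = 3077
Group 2: 3237 × 0.943 = 3052
Group 3: 11882 × 0.967 = 11490
Group 4: 11314 × 0.968 = 10952
Group 5: 11519 × 0.947 + 18884 × 0.46 = 10908 + 8687 = 19595
→ [3077, 3052, 11490, 10952, 19595]
Period 3:
Births: 11490 × 0.272 = 3125
Group 2: 3077 × 0.943 = 2902
Group 3: 3052 × 0.967 = 2951
Group 4: 11490 × 0.968 = 11122
Group 5: 10952 × 0.947 + 19595 × 0.46 = 10372 + 9014 = 19386
→ [3125, 2902, 2951, 11122, 19386]

2902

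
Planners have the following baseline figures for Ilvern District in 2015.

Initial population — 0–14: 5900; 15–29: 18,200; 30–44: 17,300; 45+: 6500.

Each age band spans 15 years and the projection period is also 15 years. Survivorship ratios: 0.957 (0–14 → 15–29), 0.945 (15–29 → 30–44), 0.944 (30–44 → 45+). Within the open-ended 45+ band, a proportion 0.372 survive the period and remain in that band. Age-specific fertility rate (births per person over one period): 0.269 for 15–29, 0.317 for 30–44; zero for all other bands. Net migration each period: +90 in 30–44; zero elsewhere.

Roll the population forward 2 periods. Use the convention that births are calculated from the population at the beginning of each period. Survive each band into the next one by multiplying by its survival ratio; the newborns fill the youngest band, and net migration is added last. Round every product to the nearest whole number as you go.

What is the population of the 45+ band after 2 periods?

23296

Period 1.
Births: 18200 × 0.269 = 4896  |  17300 × 0.317 = 5484 → 10380
15–29: 5900 × 0.957 = 5646
30–44: 18200 × 0.945 = 17199
45+: 17300 × 0.944 + 6500 × 0.372 = 16331 + 2418 = 18749
Net migration: 30–44 + 90 → 17289
Giving 10380 / 5646 / 17289 / 18749.
Period 2.
Births: 5646 × 0.269 = 1519  |  17289 × 0.317 = 5481 → 7000
15–29: 10380 × 0.957 = 9934
30–44: 5646 × 0.945 = 5335
45+: 17289 × 0.944 + 18749 × 0.372 = 16321 + 6975 = 23296
Net migration: 30–44 + 90 → 5425
Giving 7000 / 9934 / 5425 / 23296.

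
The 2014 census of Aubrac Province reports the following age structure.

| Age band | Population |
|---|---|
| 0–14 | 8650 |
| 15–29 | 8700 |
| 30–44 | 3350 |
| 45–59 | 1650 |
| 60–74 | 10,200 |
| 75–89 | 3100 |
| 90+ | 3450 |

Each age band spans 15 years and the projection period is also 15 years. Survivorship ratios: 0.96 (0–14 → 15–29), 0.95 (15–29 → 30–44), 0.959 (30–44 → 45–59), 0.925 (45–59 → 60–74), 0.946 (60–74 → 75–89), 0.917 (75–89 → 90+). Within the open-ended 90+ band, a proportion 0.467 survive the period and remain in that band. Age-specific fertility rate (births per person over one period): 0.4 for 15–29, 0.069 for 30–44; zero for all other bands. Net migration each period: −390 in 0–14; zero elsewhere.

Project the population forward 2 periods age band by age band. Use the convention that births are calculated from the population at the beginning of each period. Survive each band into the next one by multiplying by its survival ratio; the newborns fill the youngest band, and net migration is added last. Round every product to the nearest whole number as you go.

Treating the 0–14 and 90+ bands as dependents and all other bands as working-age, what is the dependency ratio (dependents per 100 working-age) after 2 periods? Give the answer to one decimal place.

Numbering the bands 1..7 from youngest to oldest:
— Period 1 —
Births: 8700 × 0.4 = 3480 ; 3350 × 0.069 = 231 → 3711
Band 2: 8650 × 0.96 = 8304
Band 3: 8700 × 0.95 = 8265
Band 4: 3350 × 0.959 = 3213
Band 5: 1650 × 0.925 = 1526
Band 6: 10200 × 0.946 = 9649
Band 7: 3100 × 0.917 + 3450 × 0.467 = 2843 + 1611 = 4454
Net migration: Band 1 − 390 → 3321
End of period: [3321, 8304, 8265, 3213, 1526, 9649, 4454]
— Period 2 —
Births: 8304 × 0.4 = 3322 ; 8265 × 0.069 = 570 → 3892
Band 2: 3321 × 0.96 = 3188
Band 3: 8304 × 0.95 = 7889
Band 4: 8265 × 0.959 = 7926
Band 5: 3213 × 0.925 = 2972
Band 6: 1526 × 0.946 = 1444
Band 7: 9649 × 0.917 + 4454 × 0.467 = 8848 + 2080 = 10928
Net migration: Band 1 − 390 → 3502
End of period: [3502, 3188, 7889, 7926, 2972, 1444, 10928]
Dependents (band 0–14 + band 90+) = 3502 + 10928 = 14430; working-age = 23419; ratio = 14430/23419 × 100 = 61.6

61.6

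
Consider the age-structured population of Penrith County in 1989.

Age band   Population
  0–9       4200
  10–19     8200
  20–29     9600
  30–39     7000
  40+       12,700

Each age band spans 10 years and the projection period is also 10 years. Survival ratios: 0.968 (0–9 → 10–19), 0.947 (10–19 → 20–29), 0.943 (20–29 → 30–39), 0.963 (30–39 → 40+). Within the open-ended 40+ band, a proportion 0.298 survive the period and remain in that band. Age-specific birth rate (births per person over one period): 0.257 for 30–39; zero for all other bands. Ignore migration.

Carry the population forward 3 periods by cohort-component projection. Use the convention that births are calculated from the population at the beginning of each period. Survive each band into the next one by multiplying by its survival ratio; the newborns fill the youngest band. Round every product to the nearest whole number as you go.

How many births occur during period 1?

1799

Numbering the bands 1..5 from youngest to oldest:
Period 1:
Births: 7000 × 0.257 = 1799
Band 2: 4200 × 0.968 = 4066
Band 3: 8200 × 0.947 = 7765
Band 4: 9600 × 0.943 = 9053
Band 5: 7000 × 0.963 + 12700 × 0.298 = 6741 + 3785 = 10526
End of period: [1799, 4066, 7765, 9053, 10526]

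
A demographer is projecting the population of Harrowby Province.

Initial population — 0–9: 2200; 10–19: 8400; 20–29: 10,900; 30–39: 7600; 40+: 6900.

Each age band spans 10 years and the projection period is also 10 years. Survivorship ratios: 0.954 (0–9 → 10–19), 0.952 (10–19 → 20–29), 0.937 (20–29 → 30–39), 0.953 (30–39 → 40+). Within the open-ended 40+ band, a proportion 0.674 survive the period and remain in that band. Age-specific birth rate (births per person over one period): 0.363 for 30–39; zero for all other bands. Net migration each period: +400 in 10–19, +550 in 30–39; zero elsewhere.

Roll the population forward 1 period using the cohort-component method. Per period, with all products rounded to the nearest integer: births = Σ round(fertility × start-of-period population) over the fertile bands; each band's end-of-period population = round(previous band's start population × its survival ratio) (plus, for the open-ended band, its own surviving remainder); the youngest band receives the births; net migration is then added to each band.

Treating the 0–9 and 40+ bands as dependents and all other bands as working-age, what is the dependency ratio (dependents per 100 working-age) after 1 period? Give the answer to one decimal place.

[period 1]
Births: 7600 × 0.363 = 2759
10–19: 2200 × 0.954 = 2099
20–29: 8400 × 0.952 = 7997
30–39: 10900 × 0.937 = 10213
40+: 7600 × 0.953 + 6900 × 0.674 = 7243 + 4651 = 11894
Net migration: 10–19 + 400 → 2499; 30–39 + 550 → 10763
End of period: [2759, 2499, 7997, 10763, 11894]
Dependents (band 0–9 + band 40+) = 2759 + 11894 = 14653; working-age = 21259; ratio = 14653/21259 × 100 = 68.9

68.9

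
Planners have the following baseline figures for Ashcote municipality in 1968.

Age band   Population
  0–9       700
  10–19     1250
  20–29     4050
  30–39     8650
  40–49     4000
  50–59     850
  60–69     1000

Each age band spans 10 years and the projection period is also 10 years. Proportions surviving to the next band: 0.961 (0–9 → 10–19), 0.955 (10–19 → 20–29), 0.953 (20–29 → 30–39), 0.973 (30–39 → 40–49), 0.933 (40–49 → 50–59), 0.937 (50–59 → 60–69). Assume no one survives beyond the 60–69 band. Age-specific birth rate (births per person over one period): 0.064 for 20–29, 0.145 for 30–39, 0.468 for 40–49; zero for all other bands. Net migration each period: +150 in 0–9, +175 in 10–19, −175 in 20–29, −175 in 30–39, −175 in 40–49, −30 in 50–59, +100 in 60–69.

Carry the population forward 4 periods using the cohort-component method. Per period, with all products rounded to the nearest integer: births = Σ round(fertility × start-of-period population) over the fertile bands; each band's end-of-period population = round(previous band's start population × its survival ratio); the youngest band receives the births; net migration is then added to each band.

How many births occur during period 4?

Numbering the bands 1..7 from youngest to oldest:
Period 1.
Births: 4050 × 0.064 = 259, 8650 × 0.145 = 1254, 4000 × 0.468 = 1872 → total 3385
Band 2: 700 × 0.961 = 673
Band 3: 1250 × 0.955 = 1194
Band 4: 4050 × 0.953 = 3860
Band 5: 8650 × 0.973 = 8416
Band 6: 4000 × 0.933 = 3732
Band 7: 850 × 0.937 = 796
Net migration: Band 1 + 150 → 3535; Band 2 + 175 → 848; Band 3 − 175 → 1019; Band 4 − 175 → 3685; Band 5 − 175 → 8241; Band 6 − 30 → 3702; Band 7 + 100 → 896
End of period: [3535, 848, 1019, 3685, 8241, 3702, 896]
Period 2.
Births: 1019 × 0.064 = 65, 3685 × 0.145 = 534, 8241 × 0.468 = 3857 → total 4456
Band 2: 3535 × 0.961 = 3397
Band 3: 848 × 0.955 = 810
Band 4: 1019 × 0.953 = 971
Band 5: 3685 × 0.973 = 3586
Band 6: 8241 × 0.933 = 7689
Band 7: 3702 × 0.937 = 3469
Net migration: Band 1 + 150 → 4606; Band 2 + 175 → 3572; Band 3 − 175 → 635; Band 4 − 175 → 796; Band 5 − 175 → 3411; Band 6 − 30 → 7659; Band 7 + 100 → 3569
End of period: [4606, 3572, 635, 796, 3411, 7659, 3569]
Period 3.
Births: 635 × 0.064 = 41, 796 × 0.145 = 115, 3411 × 0.468 = 1596 → total 1752
Band 2: 4606 × 0.961 = 4426
Band 3: 3572 × 0.955 = 3411
Band 4: 635 × 0.953 = 605
Band 5: 796 × 0.973 = 775
Band 6: 3411 × 0.933 = 3182
Band 7: 7659 × 0.937 = 7176
Net migration: Band 1 + 150 → 1902; Band 2 + 175 → 4601; Band 3 − 175 → 3236; Band 4 − 175 → 430; Band 5 − 175 → 600; Band 6 − 30 → 3152; Band 7 + 100 → 7276
End of period: [1902, 4601, 3236, 430, 600, 3152, 7276]
Period 4.
Births: 3236 × 0.064 = 207, 430 × 0.145 = 62, 600 × 0.468 = 281 → total 550
Band 2: 1902 × 0.961 = 1828
Band 3: 4601 × 0.955 = 4394
Band 4: 3236 × 0.953 = 3084
Band 5: 430 × 0.973 = 418
Band 6: 600 × 0.933 = 560
Band 7: 3152 × 0.937 = 2953
Net migration: Band 1 + 150 → 700; Band 2 + 175 → 2003; Band 3 − 175 → 4219; Band 4 − 175 → 2909; Band 5 − 175 → 243; Band 6 − 30 → 530; Band 7 + 100 → 3053
End of period: [700, 2003, 4219, 2909, 243, 530, 3053]

550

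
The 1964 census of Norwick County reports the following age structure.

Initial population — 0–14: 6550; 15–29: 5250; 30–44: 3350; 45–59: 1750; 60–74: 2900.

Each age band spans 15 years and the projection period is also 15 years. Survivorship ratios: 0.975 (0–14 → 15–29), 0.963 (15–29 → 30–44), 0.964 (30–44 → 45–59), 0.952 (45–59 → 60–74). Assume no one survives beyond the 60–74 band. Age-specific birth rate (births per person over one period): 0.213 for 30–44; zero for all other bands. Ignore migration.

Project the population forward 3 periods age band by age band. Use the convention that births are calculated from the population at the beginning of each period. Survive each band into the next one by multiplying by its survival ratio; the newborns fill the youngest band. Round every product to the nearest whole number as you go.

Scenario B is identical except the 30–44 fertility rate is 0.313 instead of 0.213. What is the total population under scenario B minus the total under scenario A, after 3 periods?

1423

(Bands numbered youngest = 1 to oldest = 5.)
Period 1:
Births: 3350 × 0.213 = 714
Band 2: 6550 × 0.975 = 6386
Band 3: 5250 × 0.963 = 5056
Band 4: 3350 × 0.964 = 3229
Band 5: 1750 × 0.952 = 1666
End of period: [714, 6386, 5056, 3229, 1666]
Period 2:
Births: 5056 × 0.213 = 1077
Band 2: 714 × 0.975 = 696
Band 3: 6386 × 0.963 = 6150
Band 4: 5056 × 0.964 = 4874
Band 5: 3229 × 0.952 = 3074
End of period: [1077, 696, 6150, 4874, 3074]
Period 3:
Births: 6150 × 0.213 = 1310
Band 2: 1077 × 0.975 = 1050
Band 3: 696 × 0.963 = 670
Band 4: 6150 × 0.964 = 5929
Band 5: 4874 × 0.952 = 4640
End of period: [1310, 1050, 670, 5929, 4640]
Scenario A total after 3 periods: 13599
Scenario B projection —
Period 1:
Births: 3350 × 0.313 = 1049
Band 2: 6550 × 0.975 = 6386
Band 3: 5250 × 0.963 = 5056
Band 4: 3350 × 0.964 = 3229
Band 5: 1750 × 0.952 = 1666
End of period: [1049, 6386, 5056, 3229, 1666]
Period 2:
Births: 5056 × 0.313 = 1583
Band 2: 1049 × 0.975 = 1023
Band 3: 6386 × 0.963 = 6150
Band 4: 5056 × 0.964 = 4874
Band 5: 3229 × 0.952 = 3074
End of period: [1583, 1023, 6150, 4874, 3074]
Period 3:
Births: 6150 × 0.313 = 1925
Band 2: 1583 × 0.975 = 1543
Band 3: 1023 × 0.963 = 985
Band 4: 6150 × 0.964 = 5929
Band 5: 4874 × 0.952 = 4640
End of period: [1925, 1543, 985, 5929, 4640]
Scenario B total after 3 periods: 15022
Difference B − A = 15022 − 13599 = 1423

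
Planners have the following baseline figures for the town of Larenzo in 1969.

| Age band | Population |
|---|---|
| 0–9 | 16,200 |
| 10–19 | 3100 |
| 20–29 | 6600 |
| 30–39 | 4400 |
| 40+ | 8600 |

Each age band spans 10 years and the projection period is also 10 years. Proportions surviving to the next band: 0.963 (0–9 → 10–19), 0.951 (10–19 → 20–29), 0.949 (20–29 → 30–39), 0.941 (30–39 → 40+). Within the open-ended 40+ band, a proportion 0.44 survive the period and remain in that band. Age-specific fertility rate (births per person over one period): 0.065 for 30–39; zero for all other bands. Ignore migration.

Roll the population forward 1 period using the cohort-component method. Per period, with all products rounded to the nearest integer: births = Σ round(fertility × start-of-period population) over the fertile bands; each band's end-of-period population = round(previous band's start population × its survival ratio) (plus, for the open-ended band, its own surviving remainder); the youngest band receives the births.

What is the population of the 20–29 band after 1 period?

2948

Call the groups 1 to 5, youngest first.
[period 1]
Births: 4400 * 0.065 = 286
Group 2: 16200 * 0.963 = 15601
Group 3: 3100 * 0.951 = 2948
Group 4: 6600 * 0.949 = 6263
Group 5: 4400 * 0.941 + 8600 * 0.44 = 4140 + 3784 = 7924
End of period: [286, 15601, 2948, 6263, 7924]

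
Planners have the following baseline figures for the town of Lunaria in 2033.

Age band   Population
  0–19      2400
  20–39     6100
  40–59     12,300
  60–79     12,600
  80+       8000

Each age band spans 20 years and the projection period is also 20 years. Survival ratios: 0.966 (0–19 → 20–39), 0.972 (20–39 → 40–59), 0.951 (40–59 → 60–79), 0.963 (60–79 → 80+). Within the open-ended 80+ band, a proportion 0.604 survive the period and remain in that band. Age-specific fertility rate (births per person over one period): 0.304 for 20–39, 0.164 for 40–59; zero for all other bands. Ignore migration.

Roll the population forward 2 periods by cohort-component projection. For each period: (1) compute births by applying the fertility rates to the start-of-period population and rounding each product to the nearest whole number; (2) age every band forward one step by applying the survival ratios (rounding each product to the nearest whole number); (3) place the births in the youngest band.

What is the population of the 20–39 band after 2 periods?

After projecting period 1:
Births: 6100 * 0.304 = 1854, 12300 * 0.164 = 2017 → total 3871
20–39: 2400 * 0.966 = 2318
40–59: 6100 * 0.972 = 5929
60–79: 12300 * 0.951 = 11697
80+: 12600 * 0.963 + 8000 * 0.604 = 12134 + 4832 = 16966
Giving 3871 / 2318 / 5929 / 11697 / 16966.
After projecting period 2:
Births: 2318 * 0.304 = 705, 5929 * 0.164 = 972 → total 1677
20–39: 3871 * 0.966 = 3739
40–59: 2318 * 0.972 = 2253
60–79: 5929 * 0.951 = 5638
80+: 11697 * 0.963 + 16966 * 0.604 = 11264 + 10247 = 21511
Giving 1677 / 3739 / 2253 / 5638 / 21511.

3739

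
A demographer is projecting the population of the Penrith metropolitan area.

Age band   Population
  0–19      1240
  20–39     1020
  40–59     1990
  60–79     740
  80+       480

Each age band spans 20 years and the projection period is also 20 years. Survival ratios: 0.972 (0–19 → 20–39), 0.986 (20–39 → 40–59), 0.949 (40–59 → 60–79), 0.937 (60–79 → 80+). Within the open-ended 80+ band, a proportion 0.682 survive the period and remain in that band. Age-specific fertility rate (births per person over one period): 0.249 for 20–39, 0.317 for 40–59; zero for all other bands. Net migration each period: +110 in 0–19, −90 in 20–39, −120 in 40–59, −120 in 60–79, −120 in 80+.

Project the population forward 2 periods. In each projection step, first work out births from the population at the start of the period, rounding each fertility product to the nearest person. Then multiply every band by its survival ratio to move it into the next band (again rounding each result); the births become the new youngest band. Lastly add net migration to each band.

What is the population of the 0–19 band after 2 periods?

Numbering the bands 1..5 from youngest to oldest:
Period 1:
Births: 1020 × 0.249 = 254 ; 1990 × 0.317 = 631 → 885
Band 2: 1240 × 0.972 = 1205
Band 3: 1020 × 0.986 = 1006
Band 4: 1990 × 0.949 = 1889
Band 5: 740 × 0.937 + 480 × 0.682 = 693 + 327 = 1020
Net migration: Band 1 + 110 → 995; Band 2 − 90 → 1115; Band 3 − 120 → 886; Band 4 − 120 → 1769; Band 5 − 120 → 900
Population now: 0–19=995, 20–39=1115, 40–59=886, 60–79=1769, 80+=900
Period 2:
Births: 1115 × 0.249 = 278 ; 886 × 0.317 = 281 → 559
Band 2: 995 × 0.972 = 967
Band 3: 1115 × 0.986 = 1099
Band 4: 886 × 0.949 = 841
Band 5: 1769 × 0.937 + 900 × 0.682 = 1658 + 614 = 2272
Net migration: Band 1 + 110 → 669; Band 2 − 90 → 877; Band 3 − 120 → 979; Band 4 − 120 → 721; Band 5 − 120 → 2152
Population now: 0–19=669, 20–39=877, 40–59=979, 60–79=721, 80+=2152

669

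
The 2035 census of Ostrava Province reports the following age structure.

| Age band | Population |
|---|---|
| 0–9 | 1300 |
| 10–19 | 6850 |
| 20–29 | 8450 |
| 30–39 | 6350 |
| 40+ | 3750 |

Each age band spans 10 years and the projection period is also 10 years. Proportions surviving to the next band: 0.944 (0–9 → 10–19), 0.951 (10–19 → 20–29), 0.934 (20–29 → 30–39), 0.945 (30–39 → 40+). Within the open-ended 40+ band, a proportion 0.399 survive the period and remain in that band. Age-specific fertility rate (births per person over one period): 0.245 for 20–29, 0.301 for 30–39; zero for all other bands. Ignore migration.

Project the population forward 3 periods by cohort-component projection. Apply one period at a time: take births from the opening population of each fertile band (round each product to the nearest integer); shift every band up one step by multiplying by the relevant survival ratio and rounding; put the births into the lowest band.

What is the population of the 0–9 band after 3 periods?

[period 1]
Births: 8450 * 0.245 = 2070 ; 6350 * 0.301 = 1911 — total 3981
10–19: 1300 * 0.944 = 1227
20–29: 6850 * 0.951 = 6514
30–39: 8450 * 0.934 = 7892
40+: 6350 * 0.945 + 3750 * 0.399 = 6001 + 1496 = 7497
Giving 3981 / 1227 / 6514 / 7892 / 7497.
[period 2]
Births: 6514 * 0.245 = 1596 ; 7892 * 0.301 = 2375 — total 3971
10–19: 3981 * 0.944 = 3758
20–29: 1227 * 0.951 = 1167
30–39: 6514 * 0.934 = 6084
40+: 7892 * 0.945 + 7497 * 0.399 = 7458 + 2991 = 10449
Giving 3971 / 3758 / 1167 / 6084 / 10449.
[period 3]
Births: 1167 * 0.245 = 286 ; 6084 * 0.301 = 1831 — total 2117
10–19: 3971 * 0.944 = 3749
20–29: 3758 * 0.951 = 3574
30–39: 1167 * 0.934 = 1090
40+: 6084 * 0.945 + 10449 * 0.399 = 5749 + 4169 = 9918
Giving 2117 / 3749 / 3574 / 1090 / 9918.

2117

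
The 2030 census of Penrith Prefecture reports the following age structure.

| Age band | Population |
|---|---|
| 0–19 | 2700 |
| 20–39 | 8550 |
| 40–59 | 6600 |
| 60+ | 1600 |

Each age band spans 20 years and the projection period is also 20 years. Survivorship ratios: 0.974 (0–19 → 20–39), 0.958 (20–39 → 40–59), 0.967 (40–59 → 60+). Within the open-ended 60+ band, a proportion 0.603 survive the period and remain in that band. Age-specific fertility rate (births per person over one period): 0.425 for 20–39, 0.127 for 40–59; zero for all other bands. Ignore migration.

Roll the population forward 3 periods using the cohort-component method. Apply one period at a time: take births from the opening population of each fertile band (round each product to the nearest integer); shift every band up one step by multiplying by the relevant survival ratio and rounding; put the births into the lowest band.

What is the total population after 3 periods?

18331

(Groups numbered youngest = 1 to oldest = 4.)
Period 1.
Births: 8550 × 0.425 = 3634  |  6600 × 0.127 = 838 ⇒ total 4472
Group 2: 2700 × 0.974 = 2630
Group 3: 8550 × 0.958 = 8191
Group 4: 6600 × 0.967 + 1600 × 0.603 = 6382 + 965 = 7347
→ [4472, 2630, 8191, 7347]
Period 2.
Births: 2630 × 0.425 = 1118  |  8191 × 0.127 = 1040 ⇒ total 2158
Group 2: 4472 × 0.974 = 4356
Group 3: 2630 × 0.958 = 2520
Group 4: 8191 × 0.967 + 7347 × 0.603 = 7921 + 4430 = 12351
→ [2158, 4356, 2520, 12351]
Period 3.
Births: 4356 × 0.425 = 1851  |  2520 × 0.127 = 320 ⇒ total 2171
Group 2: 2158 × 0.974 = 2102
Group 3: 4356 × 0.958 = 4173
Group 4: 2520 × 0.967 + 12351 × 0.603 = 2437 + 7448 = 9885
→ [2171, 2102, 4173, 9885]
Total after period 3: 2171 + 2102 + 4173 + 9885 = 18331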